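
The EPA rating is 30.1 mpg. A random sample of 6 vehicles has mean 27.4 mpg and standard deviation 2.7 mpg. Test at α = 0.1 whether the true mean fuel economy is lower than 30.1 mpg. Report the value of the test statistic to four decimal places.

-2.4495

H0: μ = 30.1; H1: μ < 30.1 (one-sample t-test, left-tailed).
t = (x̄ − μ₀)/(s/√n) = (27.4 − 30.1)/(2.7/√6) = -2.4495
df = n − 1 = 5
p-value = P(T ≤ -2.4495) ≈ 0.0290
Since p ≈ 0.0290 < α = 0.1, reject H0; the data support H1.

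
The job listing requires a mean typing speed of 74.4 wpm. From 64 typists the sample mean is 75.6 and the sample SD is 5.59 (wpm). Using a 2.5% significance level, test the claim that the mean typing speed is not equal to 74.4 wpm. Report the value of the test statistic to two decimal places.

1.72

H0: μ = 74.4; H1: μ ≠ 74.4 (one-sample t-test, two-sided).
t = (x̄ − μ₀)/(s/√n) = (75.6 − 74.4)/(5.59/√64) = 1.72
df = n − 1 = 63
Two-sided p-value ≈ 0.0908
Since p ≈ 0.0908 > α = 0.025, fail to reject H0; the data do not provide sufficient evidence against H0.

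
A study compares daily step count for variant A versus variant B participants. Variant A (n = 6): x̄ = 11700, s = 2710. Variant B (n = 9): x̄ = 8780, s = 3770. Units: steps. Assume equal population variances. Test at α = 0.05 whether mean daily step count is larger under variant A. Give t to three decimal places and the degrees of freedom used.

t = 1.629, df = 13

Let group 1 = variant A, group 2 = variant B. H0: μ_1 = μ_2; H1: μ_1 > μ_2 (two-sample pooled-variance t-test, right-tailed).
s_p² = [(6−1)·2710² + (9−1)·3770²]/(6+9−2) = 11571100
t = (11700 − 8780)/√[11571100·(1/6 + 1/9)] = 1.629
df = n₁ + n₂ − 2 = 13
p-value = P(T ≥ 1.629) ≈ 0.0637
Since p ≈ 0.0637 > α = 0.05, fail to reject H0; the data do not provide sufficient evidence against H0.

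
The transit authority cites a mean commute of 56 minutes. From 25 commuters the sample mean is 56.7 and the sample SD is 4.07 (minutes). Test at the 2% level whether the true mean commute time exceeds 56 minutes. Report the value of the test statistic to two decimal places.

H0: μ = 56; H1: μ > 56 (one-sample t-test, right-tailed).
t = (x̄ − μ₀)/(s/√n) = (56.7 − 56)/(4.07/√25) = 0.86
df = n − 1 = 24
p-value = P(T ≥ 0.86) ≈ 0.199
Since p ≈ 0.199 > α = 0.02, fail to reject H0; the data do not provide sufficient evidence against H0.

0.86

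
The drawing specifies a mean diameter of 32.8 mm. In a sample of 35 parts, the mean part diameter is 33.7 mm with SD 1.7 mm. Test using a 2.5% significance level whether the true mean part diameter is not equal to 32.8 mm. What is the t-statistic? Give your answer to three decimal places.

H0: μ = 32.8; H1: μ ≠ 32.8 (one-sample t-test, two-sided).
t = (x̄ − μ₀)/(s/√n) = (33.7 − 32.8)/(1.7/√35) = 3.132
df = n − 1 = 34
Two-sided p-value ≈ 0.0036
Since p ≈ 0.0036 < α = 0.025, reject H0; the data support H1.

3.132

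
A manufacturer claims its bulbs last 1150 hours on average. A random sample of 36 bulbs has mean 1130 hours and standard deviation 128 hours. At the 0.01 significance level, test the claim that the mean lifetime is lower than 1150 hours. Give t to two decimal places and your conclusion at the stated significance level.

H0: μ = 1150; H1: μ < 1150 (one-sample t-test, left-tailed).
t = (x̄ − μ₀)/(s/√n) = (1130 − 1150)/(128/√36) = -0.94
df = n − 1 = 35
p-value = P(T ≤ -0.94) ≈ 0.177
Since p ≈ 0.177 > α = 0.01, fail to reject H0; the data do not provide sufficient evidence against H0.

t = -0.94; fail to reject H0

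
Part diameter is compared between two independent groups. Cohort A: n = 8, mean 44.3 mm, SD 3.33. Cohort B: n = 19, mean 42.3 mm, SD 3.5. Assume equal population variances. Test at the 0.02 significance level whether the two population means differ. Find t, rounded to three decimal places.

Let group 1 = cohort A, group 2 = cohort B. H0: μ_1 = μ_2; H1: μ_1 ≠ μ_2 (two-sample pooled-variance t-test, two-sided).
s_p² = [(8−1)·3.33² + (19−1)·3.5²]/(8+19−2) = 11.9249
t = (44.3 − 42.3)/√[11.9249·(1/8 + 1/19)] = 1.374
df = n₁ + n₂ − 2 = 25
Two-sided p-value ≈ 0.1816
Since p ≈ 0.1816 > α = 0.02, fail to reject H0; the data do not provide sufficient evidence against H0.

1.374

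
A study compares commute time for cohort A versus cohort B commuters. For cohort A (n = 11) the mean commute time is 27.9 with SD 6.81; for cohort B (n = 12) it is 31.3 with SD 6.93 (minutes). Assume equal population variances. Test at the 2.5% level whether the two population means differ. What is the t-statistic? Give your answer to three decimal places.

-1.185

Let group 1 = cohort A, group 2 = cohort B. H0: μ_1 = μ_2; H1: μ_1 ≠ μ_2 (two-sample pooled-variance t-test, two-sided).
s_p² = [(11−1)·6.81² + (12−1)·6.93²]/(11+12−2) = 47.2398
t = (27.9 − 31.3)/√[47.2398·(1/11 + 1/12)] = -1.185
df = n₁ + n₂ − 2 = 21
Two-sided p-value ≈ 0.249
Since p ≈ 0.249 > α = 0.025, fail to reject H0; the data do not provide sufficient evidence against H0.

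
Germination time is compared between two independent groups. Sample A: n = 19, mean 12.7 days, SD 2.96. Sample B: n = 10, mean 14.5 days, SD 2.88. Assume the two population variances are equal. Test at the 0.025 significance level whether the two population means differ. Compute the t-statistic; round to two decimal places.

-1.57

Let group 1 = sample A, group 2 = sample B. H0: μ_1 = μ_2; H1: μ_1 ≠ μ_2 (two-sample pooled-variance t-test, two-sided).
s_p² = [(19−1)·2.96² + (10−1)·2.88²]/(19+10−2) = 8.60587
t = (12.7 − 14.5)/√[8.60587·(1/19 + 1/10)] = -1.57
df = n₁ + n₂ − 2 = 27
Two-sided p-value ≈ 0.128
Since p ≈ 0.128 > α = 0.025, fail to reject H0; the evidence is not statistically significant.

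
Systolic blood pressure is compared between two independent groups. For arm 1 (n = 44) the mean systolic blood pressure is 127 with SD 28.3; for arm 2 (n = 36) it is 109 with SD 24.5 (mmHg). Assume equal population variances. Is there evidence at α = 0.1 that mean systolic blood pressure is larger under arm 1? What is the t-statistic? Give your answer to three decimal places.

3.004

Let group 1 = arm 1, group 2 = arm 2. H0: μ_1 = μ_2; H1: μ_1 > μ_2 (two-sample pooled-variance t-test, right-tailed).
s_p² = [(44−1)·28.3² + (36−1)·24.5²]/(44+36−2) = 710.859
t = (127 − 109)/√[710.859·(1/44 + 1/36)] = 3.004
df = n₁ + n₂ − 2 = 78
p-value = P(T ≥ 3.004) ≈ 0.0018
Since p ≈ 0.0018 < α = 0.1, reject H0; the data support H1.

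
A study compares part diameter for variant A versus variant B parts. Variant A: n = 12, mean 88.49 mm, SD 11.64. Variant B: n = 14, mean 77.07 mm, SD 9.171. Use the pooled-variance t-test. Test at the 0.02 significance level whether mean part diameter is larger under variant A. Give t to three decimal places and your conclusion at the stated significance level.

t = 2.798; reject H0

Let group 1 = variant A, group 2 = variant B. H0: μ_1 = μ_2; H1: μ_1 > μ_2 (two-sample pooled-variance t-test, right-tailed).
s_p² = [(12−1)·11.64² + (14−1)·9.171²]/(12+14−2) = 107.657
t = (88.49 − 77.07)/√[107.657·(1/12 + 1/14)] = 2.798
df = n₁ + n₂ − 2 = 24
p-value = P(T ≥ 2.798) ≈ 0.0050
Since p ≈ 0.0050 < α = 0.02, reject H0; the data support H1.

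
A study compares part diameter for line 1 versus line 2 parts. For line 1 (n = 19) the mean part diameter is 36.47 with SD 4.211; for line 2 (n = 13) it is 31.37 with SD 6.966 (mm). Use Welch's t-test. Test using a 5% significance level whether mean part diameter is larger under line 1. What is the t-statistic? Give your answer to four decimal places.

2.3610

Let group 1 = line 1, group 2 = line 2. H0: μ_1 = μ_2; H1: μ_1 > μ_2 (Welch's two-sample t-test, right-tailed).
t = (x̄_1 − x̄_2)/√(s_1²/n_1 + s_2²/n_2) = (36.47 − 31.37)/√(4.211²/19 + 6.966²/13) = 2.3610
Welch–Satterthwaite df ≈ 18.00
p-value = P(T ≥ 2.3610) ≈ 0.015
Since p ≈ 0.015 < α = 0.05, reject H0; the evidence is statistically significant.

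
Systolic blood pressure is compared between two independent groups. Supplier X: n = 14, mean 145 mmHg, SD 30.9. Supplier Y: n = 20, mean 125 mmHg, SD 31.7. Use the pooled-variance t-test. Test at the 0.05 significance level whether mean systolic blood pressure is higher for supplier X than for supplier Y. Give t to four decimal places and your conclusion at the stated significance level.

Let group 1 = supplier X, group 2 = supplier Y. H0: μ_1 = μ_2; H1: μ_1 > μ_2 (two-sample pooled-variance t-test, right-tailed).
s_p² = [(14−1)·30.9² + (20−1)·31.7²]/(14+20−2) = 984.545
t = (145 − 125)/√[984.545·(1/14 + 1/20)] = 1.8292
df = n₁ + n₂ − 2 = 32
p-value = P(T ≥ 1.8292) ≈ 0.038
Since p ≈ 0.038 < α = 0.05, reject H0; the data support H1.

t = 1.8292; reject H0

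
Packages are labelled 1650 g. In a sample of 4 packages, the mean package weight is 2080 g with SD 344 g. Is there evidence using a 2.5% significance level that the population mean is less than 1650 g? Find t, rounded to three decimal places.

2.500

H0: μ = 1650; H1: μ < 1650 (one-sample t-test, left-tailed).
t = (x̄ − μ₀)/(s/√n) = (2080 − 1650)/(344/√4) = 2.500
df = n − 1 = 3
p-value = P(T ≤ 2.500) ≈ 0.9561
Since p ≈ 0.9561 > α = 0.025, fail to reject H0; the evidence is not statistically significant.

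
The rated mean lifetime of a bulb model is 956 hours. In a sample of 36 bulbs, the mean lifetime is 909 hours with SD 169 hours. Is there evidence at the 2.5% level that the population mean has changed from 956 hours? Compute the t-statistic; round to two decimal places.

H0: μ = 956; H1: μ ≠ 956 (one-sample t-test, two-sided).
t = (x̄ − μ₀)/(s/√n) = (909 − 956)/(169/√36) = -1.67
df = n − 1 = 35
Two-sided p-value ≈ 0.104
Since p ≈ 0.104 > α = 0.025, fail to reject H0; the data do not provide sufficient evidence against H0.

-1.67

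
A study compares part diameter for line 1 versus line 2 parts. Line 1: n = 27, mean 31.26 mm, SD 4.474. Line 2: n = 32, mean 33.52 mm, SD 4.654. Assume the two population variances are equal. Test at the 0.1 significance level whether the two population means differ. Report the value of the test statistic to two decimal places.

Let group 1 = line 1, group 2 = line 2. H0: μ_1 = μ_2; H1: μ_1 ≠ μ_2 (two-sample pooled-variance t-test, two-sided).
s_p² = [(27−1)·4.474² + (32−1)·4.654²]/(27+32−2) = 20.9103
t = (31.26 − 33.52)/√[20.9103·(1/27 + 1/32)] = -1.89
df = n₁ + n₂ − 2 = 57
Two-sided p-value ≈ 0.0637
Since p ≈ 0.0637 < α = 0.1, reject H0; the evidence is statistically significant.

-1.89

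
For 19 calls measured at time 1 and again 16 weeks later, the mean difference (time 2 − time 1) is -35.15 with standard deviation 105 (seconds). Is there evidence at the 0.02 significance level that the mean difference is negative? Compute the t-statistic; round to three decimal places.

H0: μ_d = 0; H1: μ_d < 0 (paired t-test on the differences, left-tailed).
t = d̄/(s_d/√n) = -35.15/(105/√19) = -1.459
df = n − 1 = 18
p-value = P(T ≤ -1.459) ≈ 0.0809
Since p ≈ 0.0809 > α = 0.02, fail to reject H0; the evidence is not statistically significant.

-1.459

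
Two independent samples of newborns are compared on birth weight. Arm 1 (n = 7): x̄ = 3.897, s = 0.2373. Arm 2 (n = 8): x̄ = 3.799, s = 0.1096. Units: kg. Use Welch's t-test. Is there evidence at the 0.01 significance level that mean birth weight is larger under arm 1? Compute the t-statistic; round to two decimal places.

1.00

Let group 1 = arm 1, group 2 = arm 2. H0: μ_1 = μ_2; H1: μ_1 > μ_2 (Welch's two-sample t-test, right-tailed).
t = (x̄_1 − x̄_2)/√(s_1²/n_1 + s_2²/n_2) = (3.897 − 3.799)/√(0.2373²/7 + 0.1096²/8) = 1.00
Welch–Satterthwaite df ≈ 8.20
p-value = P(T ≥ 1.00) ≈ 0.172
Since p ≈ 0.172 > α = 0.01, fail to reject H0; the evidence is not statistically significant.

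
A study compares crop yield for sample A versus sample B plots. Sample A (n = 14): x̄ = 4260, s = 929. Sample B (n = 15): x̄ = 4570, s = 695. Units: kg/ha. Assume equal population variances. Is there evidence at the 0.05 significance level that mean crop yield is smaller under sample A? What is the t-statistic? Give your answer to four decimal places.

-1.0222

Let group 1 = sample A, group 2 = sample B. H0: μ_1 = μ_2; H1: μ_1 < μ_2 (two-sample pooled-variance t-test, left-tailed).
s_p² = [(14−1)·929² + (15−1)·695²]/(14+15−2) = 665996
t = (4260 − 4570)/√[665996·(1/14 + 1/15)] = -1.0222
df = n₁ + n₂ − 2 = 27
p-value = P(T ≤ -1.0222) ≈ 0.1579
Since p ≈ 0.1579 > α = 0.05, fail to reject H0; the evidence is not statistically significant.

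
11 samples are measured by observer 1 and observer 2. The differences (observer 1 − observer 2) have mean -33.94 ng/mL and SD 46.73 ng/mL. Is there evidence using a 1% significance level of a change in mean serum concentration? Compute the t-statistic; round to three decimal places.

H0: μ_d = 0; H1: μ_d ≠ 0 (paired t-test on the differences, two-sided).
t = d̄/(s_d/√n) = -33.94/(46.73/√11) = -2.409
df = n − 1 = 10
Two-sided p-value ≈ 0.037
Since p ≈ 0.037 > α = 0.01, fail to reject H0; the evidence is not statistically significant.

-2.409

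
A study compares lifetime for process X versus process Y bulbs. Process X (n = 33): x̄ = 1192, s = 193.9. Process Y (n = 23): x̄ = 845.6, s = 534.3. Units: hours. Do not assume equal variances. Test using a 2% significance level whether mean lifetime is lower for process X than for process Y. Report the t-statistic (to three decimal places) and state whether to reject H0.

Let group 1 = process X, group 2 = process Y. H0: μ_1 = μ_2; H1: μ_1 < μ_2 (Welch's two-sample t-test, left-tailed).
t = (x̄_1 − x̄_2)/√(s_1²/n_1 + s_2²/n_2) = (1192 − 845.6)/√(193.9²/33 + 534.3²/23) = 2.976
Welch–Satterthwaite df ≈ 26.07
p-value = P(T ≤ 2.976) ≈ 0.9969
Since p ≈ 0.9969 > α = 0.02, fail to reject H0; the data do not provide sufficient evidence against H0.

t = 2.976; fail to reject H0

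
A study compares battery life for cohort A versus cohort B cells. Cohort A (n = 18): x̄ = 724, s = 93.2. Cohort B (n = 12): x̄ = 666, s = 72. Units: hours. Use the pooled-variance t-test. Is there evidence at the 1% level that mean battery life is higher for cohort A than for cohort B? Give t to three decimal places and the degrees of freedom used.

t = 1.820, df = 28

Let group 1 = cohort A, group 2 = cohort B. H0: μ_1 = μ_2; H1: μ_1 > μ_2 (two-sample pooled-variance t-test, right-tailed).
s_p² = [(18−1)·93.2² + (12−1)·72²]/(18+12−2) = 7310.36
t = (724 − 666)/√[7310.36·(1/18 + 1/12)] = 1.820
df = n₁ + n₂ − 2 = 28
p-value = P(T ≥ 1.820) ≈ 0.0397
Since p ≈ 0.0397 > α = 0.01, fail to reject H0; the evidence is not statistically significant.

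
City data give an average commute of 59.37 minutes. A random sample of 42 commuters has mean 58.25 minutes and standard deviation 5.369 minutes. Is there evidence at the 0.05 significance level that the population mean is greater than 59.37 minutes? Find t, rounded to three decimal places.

H0: μ = 59.37; H1: μ > 59.37 (one-sample t-test, right-tailed).
t = (x̄ − μ₀)/(s/√n) = (58.25 − 59.37)/(5.369/√42) = -1.352
df = n − 1 = 41
p-value = P(T ≥ -1.352) ≈ 0.908
Since p ≈ 0.908 > α = 0.05, fail to reject H0; the data do not provide sufficient evidence against H0.

-1.352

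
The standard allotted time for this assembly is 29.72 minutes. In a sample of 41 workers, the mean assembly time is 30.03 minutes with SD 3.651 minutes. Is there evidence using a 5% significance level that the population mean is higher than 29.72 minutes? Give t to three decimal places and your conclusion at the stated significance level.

H0: μ = 29.72; H1: μ > 29.72 (one-sample t-test, right-tailed).
t = (x̄ − μ₀)/(s/√n) = (30.03 − 29.72)/(3.651/√41) = 0.544
df = n − 1 = 40
p-value = P(T ≥ 0.544) ≈ 0.2948
Since p ≈ 0.2948 > α = 0.05, fail to reject H0; the data do not provide sufficient evidence against H0.

t = 0.544; fail to reject H0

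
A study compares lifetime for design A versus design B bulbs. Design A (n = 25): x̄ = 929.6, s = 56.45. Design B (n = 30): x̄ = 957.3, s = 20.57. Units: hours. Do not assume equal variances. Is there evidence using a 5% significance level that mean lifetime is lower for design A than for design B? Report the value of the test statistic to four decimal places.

Let group 1 = design A, group 2 = design B. H0: μ_1 = μ_2; H1: μ_1 < μ_2 (Welch's two-sample t-test, left-tailed).
t = (x̄_1 − x̄_2)/√(s_1²/n_1 + s_2²/n_2) = (929.6 − 957.3)/√(56.45²/25 + 20.57²/30) = -2.3281
Welch–Satterthwaite df ≈ 29.31
p-value = P(T ≤ -2.3281) ≈ 0.014
Since p ≈ 0.014 < α = 0.05, reject H0; the data support H1.

-2.3281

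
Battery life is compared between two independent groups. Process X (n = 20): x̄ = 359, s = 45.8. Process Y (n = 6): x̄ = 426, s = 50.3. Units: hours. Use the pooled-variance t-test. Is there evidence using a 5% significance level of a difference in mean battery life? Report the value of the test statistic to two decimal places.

-3.08

Let group 1 = process X, group 2 = process Y. H0: μ_1 = μ_2; H1: μ_1 ≠ μ_2 (two-sample pooled-variance t-test, two-sided).
s_p² = [(20−1)·45.8² + (6−1)·50.3²]/(20+6−2) = 2187.73
t = (359 − 426)/√[2187.73·(1/20 + 1/6)] = -3.08
df = n₁ + n₂ − 2 = 24
Two-sided p-value ≈ 0.005
Since p ≈ 0.005 < α = 0.05, reject H0; the data support H1.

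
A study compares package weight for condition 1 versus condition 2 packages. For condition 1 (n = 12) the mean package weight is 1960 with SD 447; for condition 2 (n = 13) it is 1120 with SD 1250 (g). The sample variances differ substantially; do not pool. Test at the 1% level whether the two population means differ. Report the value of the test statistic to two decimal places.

2.27

Let group 1 = condition 1, group 2 = condition 2. H0: μ_1 = μ_2; H1: μ_1 ≠ μ_2 (Welch's two-sample t-test, two-sided).
t = (x̄_1 − x̄_2)/√(s_1²/n_1 + s_2²/n_2) = (1960 − 1120)/√(447²/12 + 1250²/13) = 2.27
Welch–Satterthwaite df ≈ 15.24
Two-sided p-value ≈ 0.038
Since p ≈ 0.038 > α = 0.01, fail to reject H0; the evidence is not statistically significant.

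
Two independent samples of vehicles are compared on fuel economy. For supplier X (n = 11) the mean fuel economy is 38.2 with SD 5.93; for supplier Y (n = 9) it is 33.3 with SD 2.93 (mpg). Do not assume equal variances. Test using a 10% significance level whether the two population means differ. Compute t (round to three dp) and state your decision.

t = 2.405; reject H0

Let group 1 = supplier X, group 2 = supplier Y. H0: μ_1 = μ_2; H1: μ_1 ≠ μ_2 (Welch's two-sample t-test, two-sided).
t = (x̄_1 − x̄_2)/√(s_1²/n_1 + s_2²/n_2) = (38.2 − 33.3)/√(5.93²/11 + 2.93²/9) = 2.405
Welch–Satterthwaite df ≈ 15.17
Two-sided p-value ≈ 0.0294
Since p ≈ 0.0294 < α = 0.1, reject H0; the evidence is statistically significant.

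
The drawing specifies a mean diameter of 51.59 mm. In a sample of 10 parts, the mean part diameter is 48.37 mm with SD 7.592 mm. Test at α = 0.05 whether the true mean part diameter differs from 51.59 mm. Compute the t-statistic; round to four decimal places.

-1.3412

H0: μ = 51.59; H1: μ ≠ 51.59 (one-sample t-test, two-sided).
t = (x̄ − μ₀)/(s/√n) = (48.37 − 51.59)/(7.592/√10) = -1.3412
df = n − 1 = 9
Two-sided p-value ≈ 0.213
Since p ≈ 0.213 > α = 0.05, fail to reject H0; the evidence is not statistically significant.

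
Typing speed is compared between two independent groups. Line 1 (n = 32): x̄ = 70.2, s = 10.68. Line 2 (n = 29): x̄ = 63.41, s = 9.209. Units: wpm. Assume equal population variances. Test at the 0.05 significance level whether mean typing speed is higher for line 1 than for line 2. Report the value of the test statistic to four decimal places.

2.6460

Let group 1 = line 1, group 2 = line 2. H0: μ_1 = μ_2; H1: μ_1 > μ_2 (two-sample pooled-variance t-test, right-tailed).
s_p² = [(32−1)·10.68² + (29−1)·9.209²]/(32+29−2) = 100.178
t = (70.2 − 63.41)/√[100.178·(1/32 + 1/29)] = 2.6460
df = n₁ + n₂ − 2 = 59
p-value = P(T ≥ 2.6460) ≈ 0.0052
Since p ≈ 0.0052 < α = 0.05, reject H0; the evidence is statistically significant.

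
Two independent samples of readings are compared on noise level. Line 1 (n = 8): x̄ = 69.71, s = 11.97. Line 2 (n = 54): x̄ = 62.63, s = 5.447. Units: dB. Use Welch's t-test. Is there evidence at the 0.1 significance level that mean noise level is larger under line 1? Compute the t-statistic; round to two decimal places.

Let group 1 = line 1, group 2 = line 2. H0: μ_1 = μ_2; H1: μ_1 > μ_2 (Welch's two-sample t-test, right-tailed).
t = (x̄_1 − x̄_2)/√(s_1²/n_1 + s_2²/n_2) = (69.71 − 62.63)/√(11.97²/8 + 5.447²/54) = 1.65
Welch–Satterthwaite df ≈ 7.44
p-value = P(T ≥ 1.65) ≈ 0.0704
Since p ≈ 0.0704 < α = 0.1, reject H0; the evidence is statistically significant.

1.65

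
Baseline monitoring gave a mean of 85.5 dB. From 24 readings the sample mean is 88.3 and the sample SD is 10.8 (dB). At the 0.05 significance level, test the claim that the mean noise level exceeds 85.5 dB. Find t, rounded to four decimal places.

1.2701

H0: μ = 85.5; H1: μ > 85.5 (one-sample t-test, right-tailed).
t = (x̄ − μ₀)/(s/√n) = (88.3 − 85.5)/(10.8/√24) = 1.2701
df = n − 1 = 23
p-value = P(T ≥ 1.2701) ≈ 0.108
Since p ≈ 0.108 > α = 0.05, fail to reject H0; the evidence is not statistically significant.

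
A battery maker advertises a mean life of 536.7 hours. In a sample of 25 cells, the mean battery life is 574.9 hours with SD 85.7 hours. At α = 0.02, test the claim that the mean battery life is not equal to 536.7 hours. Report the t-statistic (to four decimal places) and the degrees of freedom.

H0: μ = 536.7; H1: μ ≠ 536.7 (one-sample t-test, two-sided).
t = (x̄ − μ₀)/(s/√n) = (574.9 − 536.7)/(85.7/√25) = 2.2287
df = n − 1 = 24
Two-sided p-value ≈ 0.0355
Since p ≈ 0.0355 > α = 0.02, fail to reject H0; the evidence is not statistically significant.

t = 2.2287, df = 24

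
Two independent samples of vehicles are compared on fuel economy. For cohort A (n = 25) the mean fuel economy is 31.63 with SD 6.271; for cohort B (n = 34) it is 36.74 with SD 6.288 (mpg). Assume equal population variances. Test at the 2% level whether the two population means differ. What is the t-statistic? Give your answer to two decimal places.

Let group 1 = cohort A, group 2 = cohort B. H0: μ_1 = μ_2; H1: μ_1 ≠ μ_2 (two-sample pooled-variance t-test, two-sided).
s_p² = [(25−1)·6.271² + (34−1)·6.288²]/(25+34−2) = 39.449
t = (31.63 − 36.74)/√[39.449·(1/25 + 1/34)] = -3.09
df = n₁ + n₂ − 2 = 57
Two-sided p-value ≈ 0.0031
Since p ≈ 0.0031 < α = 0.02, reject H0; the evidence is statistically significant.

-3.09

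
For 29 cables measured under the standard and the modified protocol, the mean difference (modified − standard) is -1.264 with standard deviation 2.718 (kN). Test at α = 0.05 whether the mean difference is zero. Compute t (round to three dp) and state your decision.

t = -2.504; reject H0

H0: μ_d = 0; H1: μ_d ≠ 0 (paired t-test on the differences, two-sided).
t = d̄/(s_d/√n) = -1.264/(2.718/√29) = -2.504
df = n − 1 = 28
Two-sided p-value ≈ 0.0184
Since p ≈ 0.0184 < α = 0.05, reject H0; the data support H1.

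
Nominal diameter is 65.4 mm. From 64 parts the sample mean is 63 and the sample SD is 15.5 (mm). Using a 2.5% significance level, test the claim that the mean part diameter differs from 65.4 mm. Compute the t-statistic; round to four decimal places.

H0: μ = 65.4; H1: μ ≠ 65.4 (one-sample t-test, two-sided).
t = (x̄ − μ₀)/(s/√n) = (63 − 65.4)/(15.5/√64) = -1.2387
df = n − 1 = 63
Two-sided p-value ≈ 0.220
Since p ≈ 0.220 > α = 0.025, fail to reject H0; the data do not provide sufficient evidence against H0.

-1.2387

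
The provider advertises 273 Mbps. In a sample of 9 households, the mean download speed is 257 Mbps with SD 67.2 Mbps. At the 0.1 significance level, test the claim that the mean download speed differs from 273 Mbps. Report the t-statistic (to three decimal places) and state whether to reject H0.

t = -0.714; fail to reject H0

H0: μ = 273; H1: μ ≠ 273 (one-sample t-test, two-sided).
t = (x̄ − μ₀)/(s/√n) = (257 − 273)/(67.2/√9) = -0.714
df = n − 1 = 8
Two-sided p-value ≈ 0.4954
Since p ≈ 0.4954 > α = 0.1, fail to reject H0; the evidence is not statistically significant.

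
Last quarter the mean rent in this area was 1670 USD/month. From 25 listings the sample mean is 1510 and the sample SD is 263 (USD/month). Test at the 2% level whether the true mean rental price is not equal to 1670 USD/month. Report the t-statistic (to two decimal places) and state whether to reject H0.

t = -3.04; reject H0

H0: μ = 1670; H1: μ ≠ 1670 (one-sample t-test, two-sided).
t = (x̄ − μ₀)/(s/√n) = (1510 − 1670)/(263/√25) = -3.04
df = n − 1 = 24
Two-sided p-value ≈ 0.006
Since p ≈ 0.006 < α = 0.02, reject H0; the evidence is statistically significant.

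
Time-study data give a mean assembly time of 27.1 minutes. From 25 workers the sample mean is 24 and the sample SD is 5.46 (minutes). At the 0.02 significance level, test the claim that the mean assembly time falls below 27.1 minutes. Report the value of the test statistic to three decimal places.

H0: μ = 27.1; H1: μ < 27.1 (one-sample t-test, left-tailed).
t = (x̄ − μ₀)/(s/√n) = (24 − 27.1)/(5.46/√25) = -2.839
df = n − 1 = 24
p-value = P(T ≤ -2.839) ≈ 0.005
Since p ≈ 0.005 < α = 0.02, reject H0; the data support H1.

-2.839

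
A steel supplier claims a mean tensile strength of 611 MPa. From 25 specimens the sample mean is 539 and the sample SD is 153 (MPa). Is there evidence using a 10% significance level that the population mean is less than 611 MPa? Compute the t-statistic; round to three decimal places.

-2.353

H0: μ = 611; H1: μ < 611 (one-sample t-test, left-tailed).
t = (x̄ − μ₀)/(s/√n) = (539 − 611)/(153/√25) = -2.353
df = n − 1 = 24
p-value = P(T ≤ -2.353) ≈ 0.0136
Since p ≈ 0.0136 < α = 0.1, reject H0; the data support H1.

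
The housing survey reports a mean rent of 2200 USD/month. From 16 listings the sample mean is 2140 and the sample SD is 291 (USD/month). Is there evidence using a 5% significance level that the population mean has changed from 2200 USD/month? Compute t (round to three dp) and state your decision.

t = -0.825; fail to reject H0

H0: μ = 2200; H1: μ ≠ 2200 (one-sample t-test, two-sided).
t = (x̄ − μ₀)/(s/√n) = (2140 − 2200)/(291/√16) = -0.825
df = n − 1 = 15
Two-sided p-value ≈ 0.422
Since p ≈ 0.422 > α = 0.05, fail to reject H0; the evidence is not statistically significant.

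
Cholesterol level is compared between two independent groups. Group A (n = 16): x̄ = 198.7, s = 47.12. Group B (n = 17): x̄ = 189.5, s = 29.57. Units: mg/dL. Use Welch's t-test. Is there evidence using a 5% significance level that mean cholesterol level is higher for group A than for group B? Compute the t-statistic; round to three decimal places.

Let group 1 = group A, group 2 = group B. H0: μ_1 = μ_2; H1: μ_1 > μ_2 (Welch's two-sample t-test, right-tailed).
t = (x̄_1 − x̄_2)/√(s_1²/n_1 + s_2²/n_2) = (198.7 − 189.5)/√(47.12²/16 + 29.57²/17) = 0.667
Welch–Satterthwaite df ≈ 24.96
p-value = P(T ≥ 0.667) ≈ 0.2554
Since p ≈ 0.2554 > α = 0.05, fail to reject H0; the evidence is not statistically significant.

0.667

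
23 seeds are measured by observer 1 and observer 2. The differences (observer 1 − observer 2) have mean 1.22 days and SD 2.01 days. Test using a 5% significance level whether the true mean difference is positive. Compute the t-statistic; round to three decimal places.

H0: μ_d = 0; H1: μ_d > 0 (paired t-test on the differences, right-tailed).
t = d̄/(s_d/√n) = 1.22/(2.01/√23) = 2.911
df = n − 1 = 22
p-value = P(T ≥ 2.911) ≈ 0.0041
Since p ≈ 0.0041 < α = 0.05, reject H0; the evidence is statistically significant.

2.911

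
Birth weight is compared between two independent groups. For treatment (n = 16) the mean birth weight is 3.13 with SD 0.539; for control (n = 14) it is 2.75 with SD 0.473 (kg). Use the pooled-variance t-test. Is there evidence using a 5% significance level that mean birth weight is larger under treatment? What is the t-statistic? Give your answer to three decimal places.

Let group 1 = treatment, group 2 = control. H0: μ_1 = μ_2; H1: μ_1 > μ_2 (two-sample pooled-variance t-test, right-tailed).
s_p² = [(16−1)·0.539² + (14−1)·0.473²]/(16+14−2) = 0.25951
t = (3.13 − 2.75)/√[0.25951·(1/16 + 1/14)] = 2.038
df = n₁ + n₂ − 2 = 28
p-value = P(T ≥ 2.038) ≈ 0.0255
Since p ≈ 0.0255 < α = 0.05, reject H0; the data support H1.

2.038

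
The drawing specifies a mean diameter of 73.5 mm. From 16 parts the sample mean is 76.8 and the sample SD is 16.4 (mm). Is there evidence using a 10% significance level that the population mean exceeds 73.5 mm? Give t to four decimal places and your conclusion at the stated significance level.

t = 0.8049; fail to reject H0

H0: μ = 73.5; H1: μ > 73.5 (one-sample t-test, right-tailed).
t = (x̄ − μ₀)/(s/√n) = (76.8 − 73.5)/(16.4/√16) = 0.8049
df = n − 1 = 15
p-value = P(T ≥ 0.8049) ≈ 0.217
Since p ≈ 0.217 > α = 0.1, fail to reject H0; the evidence is not statistically significant.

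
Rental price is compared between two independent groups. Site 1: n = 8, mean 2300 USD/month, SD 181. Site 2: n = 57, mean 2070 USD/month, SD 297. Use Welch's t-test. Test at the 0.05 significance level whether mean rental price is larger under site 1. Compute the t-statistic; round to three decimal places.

3.062

Let group 1 = site 1, group 2 = site 2. H0: μ_1 = μ_2; H1: μ_1 > μ_2 (Welch's two-sample t-test, right-tailed).
t = (x̄_1 − x̄_2)/√(s_1²/n_1 + s_2²/n_2) = (2300 − 2070)/√(181²/8 + 297²/57) = 3.062
Welch–Satterthwaite df ≈ 13.06
p-value = P(T ≥ 3.062) ≈ 0.005
Since p ≈ 0.005 < α = 0.05, reject H0; the evidence is statistically significant.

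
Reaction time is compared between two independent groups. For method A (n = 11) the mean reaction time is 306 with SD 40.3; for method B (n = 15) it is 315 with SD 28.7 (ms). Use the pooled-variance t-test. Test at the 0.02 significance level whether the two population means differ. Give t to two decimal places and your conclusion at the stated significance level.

Let group 1 = method A, group 2 = method B. H0: μ_1 = μ_2; H1: μ_1 ≠ μ_2 (two-sample pooled-variance t-test, two-sided).
s_p² = [(11−1)·40.3² + (15−1)·28.7²]/(11+15−2) = 1157.19
t = (306 − 315)/√[1157.19·(1/11 + 1/15)] = -0.67
df = n₁ + n₂ − 2 = 24
Two-sided p-value ≈ 0.5115
Since p ≈ 0.5115 > α = 0.02, fail to reject H0; the data do not provide sufficient evidence against H0.

t = -0.67; fail to reject H0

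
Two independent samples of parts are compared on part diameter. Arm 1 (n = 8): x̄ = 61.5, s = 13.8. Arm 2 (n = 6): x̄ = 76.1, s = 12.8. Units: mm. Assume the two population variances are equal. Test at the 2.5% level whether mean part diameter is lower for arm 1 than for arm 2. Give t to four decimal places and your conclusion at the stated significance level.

t = -2.0186; fail to reject H0

Let group 1 = arm 1, group 2 = arm 2. H0: μ_1 = μ_2; H1: μ_1 < μ_2 (two-sample pooled-variance t-test, left-tailed).
s_p² = [(8−1)·13.8² + (6−1)·12.8²]/(8+6−2) = 179.357
t = (61.5 − 76.1)/√[179.357·(1/8 + 1/6)] = -2.0186
df = n₁ + n₂ − 2 = 12
p-value = P(T ≤ -2.0186) ≈ 0.033
Since p ≈ 0.033 > α = 0.025, fail to reject H0; the evidence is not statistically significant.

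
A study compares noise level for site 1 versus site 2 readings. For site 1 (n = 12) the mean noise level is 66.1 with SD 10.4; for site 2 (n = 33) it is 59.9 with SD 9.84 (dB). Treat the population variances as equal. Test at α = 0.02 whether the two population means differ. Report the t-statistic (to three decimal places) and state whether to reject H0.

t = 1.842; fail to reject H0

Let group 1 = site 1, group 2 = site 2. H0: μ_1 = μ_2; H1: μ_1 ≠ μ_2 (two-sample pooled-variance t-test, two-sided).
s_p² = [(12−1)·10.4² + (33−1)·9.84²]/(12+33−2) = 99.7251
t = (66.1 − 59.9)/√[99.7251·(1/12 + 1/33)] = 1.842
df = n₁ + n₂ − 2 = 43
Two-sided p-value ≈ 0.072
Since p ≈ 0.072 > α = 0.02, fail to reject H0; the evidence is not statistically significant.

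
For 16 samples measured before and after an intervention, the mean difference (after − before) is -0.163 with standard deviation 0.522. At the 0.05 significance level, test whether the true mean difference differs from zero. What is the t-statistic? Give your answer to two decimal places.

H0: μ_d = 0; H1: μ_d ≠ 0 (paired t-test on the differences, two-sided).
t = d̄/(s_d/√n) = -0.163/(0.522/√16) = -1.25
df = n − 1 = 15
Two-sided p-value ≈ 0.2308
Since p ≈ 0.2308 > α = 0.05, fail to reject H0; the data do not provide sufficient evidence against H0.

-1.25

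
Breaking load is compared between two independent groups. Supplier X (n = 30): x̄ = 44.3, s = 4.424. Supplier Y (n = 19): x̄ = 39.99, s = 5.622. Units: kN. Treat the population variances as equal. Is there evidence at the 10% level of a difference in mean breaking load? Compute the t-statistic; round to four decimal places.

2.9894

Let group 1 = supplier X, group 2 = supplier Y. H0: μ_1 = μ_2; H1: μ_1 ≠ μ_2 (two-sample pooled-variance t-test, two-sided).
s_p² = [(30−1)·4.424² + (19−1)·5.622²]/(30+19−2) = 24.181
t = (44.3 − 39.99)/√[24.181·(1/30 + 1/19)] = 2.9894
df = n₁ + n₂ − 2 = 47
Two-sided p-value ≈ 0.004
Since p ≈ 0.004 < α = 0.1, reject H0; the evidence is statistically significant.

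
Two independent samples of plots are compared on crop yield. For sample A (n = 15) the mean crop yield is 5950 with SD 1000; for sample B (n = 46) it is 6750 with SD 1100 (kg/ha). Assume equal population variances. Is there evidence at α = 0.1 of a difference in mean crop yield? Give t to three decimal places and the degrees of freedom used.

Let group 1 = sample A, group 2 = sample B. H0: μ_1 = μ_2; H1: μ_1 ≠ μ_2 (two-sample pooled-variance t-test, two-sided).
s_p² = [(15−1)·1000² + (46−1)·1100²]/(15+46−2) = 1160170
t = (5950 − 6750)/√[1160170·(1/15 + 1/46)] = -2.498
df = n₁ + n₂ − 2 = 59
Two-sided p-value ≈ 0.015
Since p ≈ 0.015 < α = 0.1, reject H0; the data support H1.

t = -2.498, df = 59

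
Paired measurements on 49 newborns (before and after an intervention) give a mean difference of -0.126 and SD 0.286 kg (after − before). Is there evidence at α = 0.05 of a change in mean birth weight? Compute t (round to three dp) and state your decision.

H0: μ_d = 0; H1: μ_d ≠ 0 (paired t-test on the differences, two-sided).
t = d̄/(s_d/√n) = -0.126/(0.286/√49) = -3.084
df = n − 1 = 48
Two-sided p-value ≈ 0.0034
Since p ≈ 0.0034 < α = 0.05, reject H0; the evidence is statistically significant.

t = -3.084; reject H0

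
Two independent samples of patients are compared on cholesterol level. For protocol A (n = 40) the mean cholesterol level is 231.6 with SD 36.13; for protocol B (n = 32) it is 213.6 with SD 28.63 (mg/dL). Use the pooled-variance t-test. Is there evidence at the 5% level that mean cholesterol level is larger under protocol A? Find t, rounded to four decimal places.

Let group 1 = protocol A, group 2 = protocol B. H0: μ_1 = μ_2; H1: μ_1 > μ_2 (two-sample pooled-variance t-test, right-tailed).
s_p² = [(40−1)·36.13² + (32−1)·28.63²]/(40+32−2) = 1090.28
t = (231.6 − 213.6)/√[1090.28·(1/40 + 1/32)] = 2.2985
df = n₁ + n₂ − 2 = 70
p-value = P(T ≥ 2.2985) ≈ 0.0123
Since p ≈ 0.0123 < α = 0.05, reject H0; the evidence is statistically significant.

2.2985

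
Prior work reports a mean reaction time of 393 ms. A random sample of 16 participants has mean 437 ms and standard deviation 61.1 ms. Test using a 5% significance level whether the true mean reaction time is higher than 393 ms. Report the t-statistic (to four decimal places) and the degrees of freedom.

H0: μ = 393; H1: μ > 393 (one-sample t-test, right-tailed).
t = (x̄ − μ₀)/(s/√n) = (437 − 393)/(61.1/√16) = 2.8805
df = n − 1 = 15
p-value = P(T ≥ 2.8805) ≈ 0.006
Since p ≈ 0.006 < α = 0.05, reject H0; the evidence is statistically significant.

t = 2.8805, df = 15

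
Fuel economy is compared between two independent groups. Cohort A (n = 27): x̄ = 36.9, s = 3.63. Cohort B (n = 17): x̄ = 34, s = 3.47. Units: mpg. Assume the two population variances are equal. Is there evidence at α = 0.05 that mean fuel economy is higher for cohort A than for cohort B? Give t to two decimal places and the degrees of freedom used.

Let group 1 = cohort A, group 2 = cohort B. H0: μ_1 = μ_2; H1: μ_1 > μ_2 (two-sample pooled-variance t-test, right-tailed).
s_p² = [(27−1)·3.63² + (17−1)·3.47²]/(27+17−2) = 12.7441
t = (36.9 − 34)/√[12.7441·(1/27 + 1/17)] = 2.62
df = n₁ + n₂ − 2 = 42
p-value = P(T ≥ 2.62) ≈ 0.006
Since p ≈ 0.006 < α = 0.05, reject H0; the data support H1.

t = 2.62, df = 42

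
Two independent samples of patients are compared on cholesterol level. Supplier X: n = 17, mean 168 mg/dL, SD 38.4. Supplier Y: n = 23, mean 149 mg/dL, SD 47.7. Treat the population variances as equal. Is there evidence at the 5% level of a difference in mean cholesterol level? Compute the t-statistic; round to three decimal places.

Let group 1 = supplier X, group 2 = supplier Y. H0: μ_1 = μ_2; H1: μ_1 ≠ μ_2 (two-sample pooled-variance t-test, two-sided).
s_p² = [(17−1)·38.4² + (23−1)·47.7²]/(17+23−2) = 1938.14
t = (168 − 149)/√[1938.14·(1/17 + 1/23)] = 1.349
df = n₁ + n₂ − 2 = 38
Two-sided p-value ≈ 0.1852
Since p ≈ 0.1852 > α = 0.05, fail to reject H0; the evidence is not statistically significant.

1.349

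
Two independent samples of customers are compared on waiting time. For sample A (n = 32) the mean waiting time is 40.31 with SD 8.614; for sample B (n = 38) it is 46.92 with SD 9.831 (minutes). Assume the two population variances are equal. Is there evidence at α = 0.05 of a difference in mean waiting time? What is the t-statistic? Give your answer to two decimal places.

Let group 1 = sample A, group 2 = sample B. H0: μ_1 = μ_2; H1: μ_1 ≠ μ_2 (two-sample pooled-variance t-test, two-sided).
s_p² = [(32−1)·8.614² + (38−1)·9.831²]/(32+38−2) = 86.4151
t = (40.31 − 46.92)/√[86.4151·(1/32 + 1/38)] = -2.96
df = n₁ + n₂ − 2 = 68
Two-sided p-value ≈ 0.004
Since p ≈ 0.004 < α = 0.05, reject H0; the data support H1.

-2.96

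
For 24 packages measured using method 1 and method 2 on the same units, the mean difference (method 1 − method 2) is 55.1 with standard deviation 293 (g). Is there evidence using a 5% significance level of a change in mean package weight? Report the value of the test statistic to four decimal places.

H0: μ_d = 0; H1: μ_d ≠ 0 (paired t-test on the differences, two-sided).
t = d̄/(s_d/√n) = 55.1/(293/√24) = 0.9213
df = n − 1 = 23
Two-sided p-value ≈ 0.366
Since p ≈ 0.366 > α = 0.05, fail to reject H0; the data do not provide sufficient evidence against H0.

0.9213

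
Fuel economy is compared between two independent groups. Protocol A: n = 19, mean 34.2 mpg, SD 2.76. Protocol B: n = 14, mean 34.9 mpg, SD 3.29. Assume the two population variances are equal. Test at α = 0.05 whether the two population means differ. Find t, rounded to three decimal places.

Let group 1 = protocol A, group 2 = protocol B. H0: μ_1 = μ_2; H1: μ_1 ≠ μ_2 (two-sample pooled-variance t-test, two-sided).
s_p² = [(19−1)·2.76² + (14−1)·3.29²]/(19+14−2) = 8.96226
t = (34.2 − 34.9)/√[8.96226·(1/19 + 1/14)] = -0.664
df = n₁ + n₂ − 2 = 31
Two-sided p-value ≈ 0.512
Since p ≈ 0.512 > α = 0.05, fail to reject H0; the data do not provide sufficient evidence against H0.

-0.664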